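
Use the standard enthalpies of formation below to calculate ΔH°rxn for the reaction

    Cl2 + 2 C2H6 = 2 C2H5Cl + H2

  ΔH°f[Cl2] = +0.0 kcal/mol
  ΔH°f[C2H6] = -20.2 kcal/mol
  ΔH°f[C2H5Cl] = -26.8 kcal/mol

Products: 2·(-26.8) + 1·(+0.0) = -53.6
Reactants: 1·(+0.0) + 2·(-20.2) = -40.4
ΔH°rxn = (-53.6) − (-40.4) = -13.2 kcal/mol

ΔH°rxn = -13.2 kcal/mol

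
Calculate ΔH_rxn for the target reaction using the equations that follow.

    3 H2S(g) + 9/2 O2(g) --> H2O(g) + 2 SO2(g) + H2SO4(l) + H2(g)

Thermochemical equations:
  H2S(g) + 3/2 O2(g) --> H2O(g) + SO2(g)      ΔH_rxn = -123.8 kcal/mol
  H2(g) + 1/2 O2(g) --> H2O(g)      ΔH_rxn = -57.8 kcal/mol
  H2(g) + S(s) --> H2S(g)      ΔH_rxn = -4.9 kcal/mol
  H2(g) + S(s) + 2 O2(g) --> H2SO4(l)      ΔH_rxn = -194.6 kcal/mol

equation 1 × 2 (×2 to match 2 SO2(g) in the target): (2)·(-123.8) = -247.6 kcal/mol
equation 2 reversed: +57.8 kcal/mol
equation 3 reversed: +4.9 kcal/mol
equation 4 as written (H2SO4(l) already on the product side): -194.6 kcal/mol
ΔH_rxn = (-247.6) + (+57.8) + (+4.9) + (-194.6) = -379.5 kcal/mol

ΔH_rxn = -379.5 kcal/mol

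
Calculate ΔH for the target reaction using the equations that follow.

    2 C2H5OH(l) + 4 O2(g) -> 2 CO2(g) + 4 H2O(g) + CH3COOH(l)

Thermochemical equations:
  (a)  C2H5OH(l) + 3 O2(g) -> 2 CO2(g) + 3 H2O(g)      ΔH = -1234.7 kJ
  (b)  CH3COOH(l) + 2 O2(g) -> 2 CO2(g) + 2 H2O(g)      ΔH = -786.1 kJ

ΔH = -1683.3 kJ

(a) × 2: (2)·(-1234.7) = -2469.4 kJ
(b) reversed: +786.1 kJ
ΔH = (2)·(-1234.7) + (-1)·(-786.1) = -1683.3 kJ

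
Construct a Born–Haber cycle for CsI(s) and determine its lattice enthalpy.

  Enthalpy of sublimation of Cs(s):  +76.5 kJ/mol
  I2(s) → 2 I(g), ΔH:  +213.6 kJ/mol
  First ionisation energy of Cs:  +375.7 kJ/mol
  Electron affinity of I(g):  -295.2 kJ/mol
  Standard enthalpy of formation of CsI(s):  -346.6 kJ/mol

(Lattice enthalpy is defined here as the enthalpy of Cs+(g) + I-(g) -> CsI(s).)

ΔHf° = 1·ΔHsub + 1·(ΣIE) + 1/2·D(I2) + 1·EA + U
-346.6 = 1·(+76.5) + 1·(+375.7) + 1/2·(+213.6) + 1·(-295.2) + U
U = -346.6 − (+263.8) = -610.4 kJ/mol

U = -610.4 kJ/mol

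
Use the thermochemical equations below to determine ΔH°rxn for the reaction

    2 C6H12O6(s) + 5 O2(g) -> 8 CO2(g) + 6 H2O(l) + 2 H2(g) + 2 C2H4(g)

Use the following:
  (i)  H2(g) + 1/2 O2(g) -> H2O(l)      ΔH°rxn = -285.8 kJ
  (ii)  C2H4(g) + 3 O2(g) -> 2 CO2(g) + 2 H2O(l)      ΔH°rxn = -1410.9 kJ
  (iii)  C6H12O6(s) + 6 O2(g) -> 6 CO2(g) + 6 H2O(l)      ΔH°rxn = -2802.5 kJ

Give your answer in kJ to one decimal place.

ΔH°rxn = -2211.6 kJ

(i) reversed and × 2 (reverse to put H2(g) on the product side; ×2 to match 2 H2(g) in the target): (-2)·(-285.8) = +571.6 kJ
(ii) reversed and × 2 (reverse to put C2H4(g) on the product side; scale by 2 for the 2 C2H4(g)): (-2)·(-1410.9) = +2821.8 kJ
(iii) × 2 (×2 to match 2 C6H12O6(s) in the target): (2)·(-2802.5) = -5605.0 kJ
Since enthalpy is a state function, ΔH°rxn = (-2)·(-285.8) + (-2)·(-1410.9) + (2)·(-2802.5) = -2211.6 kJ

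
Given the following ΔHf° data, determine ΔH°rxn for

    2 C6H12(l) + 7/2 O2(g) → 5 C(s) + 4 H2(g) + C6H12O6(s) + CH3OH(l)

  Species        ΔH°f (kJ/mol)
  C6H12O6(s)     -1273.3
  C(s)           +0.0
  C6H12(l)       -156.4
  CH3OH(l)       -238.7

Products: 5·(+0.0) + 4·(+0.0) + 1·(-1273.3) + 1·(-238.7) = -1512.0
Reactants: 2·(-156.4) + 7/2·(+0.0) = -312.8
ΔH°rxn = (-1512.0) − (-312.8) = -1199.2 kJ/mol

ΔH°rxn = -1199.2 kJ/mol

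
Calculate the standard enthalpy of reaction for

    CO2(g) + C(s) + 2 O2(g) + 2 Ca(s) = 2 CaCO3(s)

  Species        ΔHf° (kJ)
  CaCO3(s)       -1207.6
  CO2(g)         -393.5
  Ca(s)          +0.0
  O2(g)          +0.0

Products: 2·(-1207.6) = -2415.2
Reactants: 1·(-393.5) + 1·(+0.0) + 2·(+0.0) + 2·(+0.0) = -393.5
ΔHrxn = (-2415.2) − (-393.5) = -2021.7 kJ

ΔHrxn = -2021.7 kJ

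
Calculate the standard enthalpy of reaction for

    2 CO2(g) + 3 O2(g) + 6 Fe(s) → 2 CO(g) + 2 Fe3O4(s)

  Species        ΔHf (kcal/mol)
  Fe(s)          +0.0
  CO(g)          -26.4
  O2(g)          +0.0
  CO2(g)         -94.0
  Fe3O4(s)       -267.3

ΔH_rxn = -399.4 kcal/mol

Products: 2·(-26.4) + 2·(-267.3) = -587.4
Reactants: 2·(-94.0) + 3·(+0.0) + 6·(+0.0) = -188.0
ΔH_rxn = (-587.4) − (-188.0) = -399.4 kcal/mol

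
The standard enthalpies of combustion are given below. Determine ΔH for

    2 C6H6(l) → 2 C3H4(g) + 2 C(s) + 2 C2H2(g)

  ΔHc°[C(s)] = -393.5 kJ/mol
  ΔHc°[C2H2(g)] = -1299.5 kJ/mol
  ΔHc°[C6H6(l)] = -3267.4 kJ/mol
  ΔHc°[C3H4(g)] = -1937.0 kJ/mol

With combustion enthalpies, reactants minus products:
= [2·(-3267.4)] − [2·(-1937.0) + 2·(-393.5) + 2·(-1299.5)]
= 725.2 kJ/mol

ΔH = 725.2 kJ/mol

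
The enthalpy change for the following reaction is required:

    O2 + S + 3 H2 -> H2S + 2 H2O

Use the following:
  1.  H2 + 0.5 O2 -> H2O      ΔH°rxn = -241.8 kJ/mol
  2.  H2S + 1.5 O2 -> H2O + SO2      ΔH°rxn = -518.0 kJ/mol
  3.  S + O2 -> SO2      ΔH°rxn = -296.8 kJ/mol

eq. 1 × 3: (3)·(-241.8) = -725.4 kJ/mol
eq. 2 reversed: +518.0 kJ/mol
eq. 3 as written: -296.8 kJ/mol
By Hess's law, ΔH°rxn = (-725.4) + (+518.0) + (-296.8) = -504.2 kJ/mol

ΔH°rxn = -504.2 kJ/mol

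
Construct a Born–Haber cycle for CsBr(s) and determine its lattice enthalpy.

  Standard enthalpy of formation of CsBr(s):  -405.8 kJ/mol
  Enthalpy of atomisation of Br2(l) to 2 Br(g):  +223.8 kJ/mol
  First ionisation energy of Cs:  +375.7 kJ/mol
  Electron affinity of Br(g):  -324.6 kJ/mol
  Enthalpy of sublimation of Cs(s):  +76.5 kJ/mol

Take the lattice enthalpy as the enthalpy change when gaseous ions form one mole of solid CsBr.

ΔHf° = 1·ΔHsub + 1·(ΣIE) + 1/2·D(Br2) + 1·EA + U
-405.8 = 1·(+76.5) + 1·(+375.7) + 1/2·(+223.8) + 1·(-324.6) + U
U = -405.8 − (+239.5) = -645.3 kJ/mol

U = -645.3 kJ/mol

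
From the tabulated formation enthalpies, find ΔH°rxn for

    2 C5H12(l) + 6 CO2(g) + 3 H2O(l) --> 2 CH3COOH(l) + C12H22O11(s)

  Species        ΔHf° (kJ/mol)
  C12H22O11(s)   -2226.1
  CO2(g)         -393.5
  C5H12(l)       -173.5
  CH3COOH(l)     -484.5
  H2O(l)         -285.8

Products: 2·(-484.5) + 1·(-2226.1) = -3195.1
Reactants: 2·(-173.5) + 6·(-393.5) + 3·(-285.8) = -3565.4
ΔH°rxn = (-3195.1) − (-3565.4) = 370.3 kJ/mol

ΔH°rxn = 370.3 kJ/mol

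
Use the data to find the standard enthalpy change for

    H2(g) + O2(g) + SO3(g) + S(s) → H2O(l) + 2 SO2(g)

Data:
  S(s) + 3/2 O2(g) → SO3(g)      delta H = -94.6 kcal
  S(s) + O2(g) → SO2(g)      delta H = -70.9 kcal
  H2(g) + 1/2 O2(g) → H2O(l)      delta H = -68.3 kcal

equation 1 reversed (reverse to put SO3(g) on the reactant side): +94.6 kcal
equation 2 × 2 (scale by 2 for the 2 SO2(g)): (2)·(-70.9) = -141.8 kcal
equation 3 as written (H2O(l) already on the product side): -68.3 kcal
Summing the manipulated equations, delta H = (+94.6) + (-141.8) + (-68.3) = -115.5 kcal

delta H = -115.5 kcal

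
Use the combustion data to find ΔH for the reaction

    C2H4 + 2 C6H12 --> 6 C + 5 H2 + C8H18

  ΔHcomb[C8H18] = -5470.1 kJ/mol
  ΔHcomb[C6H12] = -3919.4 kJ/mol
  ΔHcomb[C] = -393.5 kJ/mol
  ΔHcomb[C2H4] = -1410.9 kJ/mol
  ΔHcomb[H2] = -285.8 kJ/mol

With combustion enthalpies, reactants minus products:
= [1·(-1410.9) + 2·(-3919.4)] − [6·(-393.5) + 5·(-285.8) + 1·(-5470.1)]
= 10.4 kJ/mol

ΔH = 10.4 kJ/mol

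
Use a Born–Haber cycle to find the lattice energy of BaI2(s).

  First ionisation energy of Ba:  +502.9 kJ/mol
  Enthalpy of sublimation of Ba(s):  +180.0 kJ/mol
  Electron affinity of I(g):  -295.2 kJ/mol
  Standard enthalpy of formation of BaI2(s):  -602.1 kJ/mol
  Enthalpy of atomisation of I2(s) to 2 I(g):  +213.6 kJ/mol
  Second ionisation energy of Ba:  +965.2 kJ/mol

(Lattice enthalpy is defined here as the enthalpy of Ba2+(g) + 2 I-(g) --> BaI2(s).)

U = -1873.4 kJ/mol

ΔHf° = 1·ΔHsub + 1·(ΣIE) + 1·D(I2) + 2·EA + U
-602.1 = 1·(+180.0) + 1·(+1468.1) + 1·(+213.6) + 2·(-295.2) + U
U = -602.1 − (+1271.3) = -1873.4 kJ/mol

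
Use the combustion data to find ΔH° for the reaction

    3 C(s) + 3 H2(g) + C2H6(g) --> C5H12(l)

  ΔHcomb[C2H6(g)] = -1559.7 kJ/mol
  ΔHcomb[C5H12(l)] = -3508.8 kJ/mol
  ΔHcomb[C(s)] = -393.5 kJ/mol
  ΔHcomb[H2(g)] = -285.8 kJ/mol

ΔH° = -88.8 kJ/mol

Using ΔH = Σ nΔHc°(reactants) − Σ nΔHc°(products):
= [3·(-393.5) + 3·(-285.8) + 1·(-1559.7)] − [1·(-3508.8)]
= -88.8 kJ/mol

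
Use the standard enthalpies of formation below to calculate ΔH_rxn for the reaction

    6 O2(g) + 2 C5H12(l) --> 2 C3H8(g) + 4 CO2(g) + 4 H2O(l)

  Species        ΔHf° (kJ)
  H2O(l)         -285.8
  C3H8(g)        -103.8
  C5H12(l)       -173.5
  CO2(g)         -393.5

Products: 2·(-103.8) + 4·(-393.5) + 4·(-285.8) = -2924.8
Reactants: 6·(+0.0) + 2·(-173.5) = -347.0
ΔH_rxn = (-2924.8) − (-347.0) = -2577.8 kJ

ΔH_rxn = -2577.8 kJ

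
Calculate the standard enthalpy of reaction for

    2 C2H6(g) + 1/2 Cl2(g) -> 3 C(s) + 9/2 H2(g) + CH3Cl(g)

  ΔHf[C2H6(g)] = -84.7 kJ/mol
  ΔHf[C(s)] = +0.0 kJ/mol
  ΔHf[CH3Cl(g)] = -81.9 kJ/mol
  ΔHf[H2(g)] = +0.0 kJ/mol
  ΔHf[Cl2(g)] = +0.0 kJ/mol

Products: 3·(+0.0) + 9/2·(+0.0) + 1·(-81.9) = -81.9
Reactants: 2·(-84.7) + 1/2·(+0.0) = -169.4
ΔH° = (-81.9) − (-169.4) = 87.5 kJ/mol

ΔH° = 87.5 kJ/mol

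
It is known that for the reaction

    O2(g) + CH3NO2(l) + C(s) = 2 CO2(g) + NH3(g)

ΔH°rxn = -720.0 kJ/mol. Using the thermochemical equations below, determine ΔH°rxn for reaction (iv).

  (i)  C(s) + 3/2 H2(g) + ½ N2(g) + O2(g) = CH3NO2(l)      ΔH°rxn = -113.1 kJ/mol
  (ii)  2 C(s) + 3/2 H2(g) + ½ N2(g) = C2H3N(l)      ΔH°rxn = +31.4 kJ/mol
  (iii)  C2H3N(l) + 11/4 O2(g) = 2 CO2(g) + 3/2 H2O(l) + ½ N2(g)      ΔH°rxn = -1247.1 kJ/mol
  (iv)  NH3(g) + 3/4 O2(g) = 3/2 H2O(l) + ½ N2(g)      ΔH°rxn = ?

(i) reversed: +113.1 kJ/mol
(ii) as written: +31.4 kJ/mol
(iii) as written: -1247.1 kJ/mol
(iv) reversed: contributes −x
-720.0 = (+113.1) + (+31.4) + (-1247.1) − x
x = (-720.0 − (-1102.6)) / (-1) = -382.6 kJ/mol

ΔH°rxn = -382.6 kJ/mol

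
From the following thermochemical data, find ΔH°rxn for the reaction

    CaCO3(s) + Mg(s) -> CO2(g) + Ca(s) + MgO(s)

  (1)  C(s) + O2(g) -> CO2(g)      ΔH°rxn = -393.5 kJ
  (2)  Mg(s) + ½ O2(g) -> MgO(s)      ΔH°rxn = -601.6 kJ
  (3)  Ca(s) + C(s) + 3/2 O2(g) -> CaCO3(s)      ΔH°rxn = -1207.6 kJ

(1) as written: -393.5 kJ
(2) as written: -601.6 kJ
(3) reversed: +1207.6 kJ
ΔH°rxn = (1)·(-393.5) + (1)·(-601.6) + (-1)·(-1207.6) = 212.5 kJ

ΔH°rxn = 212.5 kJ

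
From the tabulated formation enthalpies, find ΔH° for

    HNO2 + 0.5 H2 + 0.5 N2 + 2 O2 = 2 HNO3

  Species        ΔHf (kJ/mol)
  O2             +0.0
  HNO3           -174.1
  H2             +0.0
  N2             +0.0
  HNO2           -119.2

ΔH° = -229.0 kJ/mol

Products: 2·(-174.1) = -348.2
Reactants: 1·(-119.2) + 1/2·(+0.0) + 1/2·(+0.0) + 2·(+0.0) = -119.2
ΔH° = (-348.2) − (-119.2) = -229.0 kJ/mol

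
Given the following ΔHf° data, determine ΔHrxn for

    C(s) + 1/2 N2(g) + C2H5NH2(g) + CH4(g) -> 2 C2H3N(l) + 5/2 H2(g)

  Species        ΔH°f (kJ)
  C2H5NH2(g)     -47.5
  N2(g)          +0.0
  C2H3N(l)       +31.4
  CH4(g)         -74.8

ΔHrxn = 185.1 kJ

Products: 2·(+31.4) + 5/2·(+0.0) = +62.8
Reactants: 1·(+0.0) + 1/2·(+0.0) + 1·(-47.5) + 1·(-74.8) = -122.3
ΔHrxn = (+62.8) − (-122.3) = 185.1 kJ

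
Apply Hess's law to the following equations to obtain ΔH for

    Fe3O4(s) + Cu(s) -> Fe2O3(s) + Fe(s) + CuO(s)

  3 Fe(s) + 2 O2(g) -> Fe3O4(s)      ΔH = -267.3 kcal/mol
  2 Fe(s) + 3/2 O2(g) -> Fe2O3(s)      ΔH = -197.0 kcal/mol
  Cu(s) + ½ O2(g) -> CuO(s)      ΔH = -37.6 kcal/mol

ΔH = 32.7 kcal/mol

equation 1 reversed: +267.3 kcal/mol
equation 2 as written: -197.0 kcal/mol
equation 3 as written: -37.6 kcal/mol
Summing the manipulated equations, ΔH = (-1)·(-267.3) + (1)·(-197.0) + (1)·(-37.6) = 32.7 kcal/mol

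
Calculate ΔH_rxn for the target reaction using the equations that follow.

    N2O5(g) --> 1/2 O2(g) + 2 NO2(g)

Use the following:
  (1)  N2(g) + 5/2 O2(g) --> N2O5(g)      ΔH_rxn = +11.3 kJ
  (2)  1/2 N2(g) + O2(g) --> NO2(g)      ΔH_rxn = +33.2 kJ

ΔH_rxn = 55.1 kJ

(1) reversed: -11.3 kJ
(2) × 2: (2)·(+33.2) = +66.4 kJ
By Hess's law, ΔH_rxn = (-11.3) + (+66.4) = 55.1 kJ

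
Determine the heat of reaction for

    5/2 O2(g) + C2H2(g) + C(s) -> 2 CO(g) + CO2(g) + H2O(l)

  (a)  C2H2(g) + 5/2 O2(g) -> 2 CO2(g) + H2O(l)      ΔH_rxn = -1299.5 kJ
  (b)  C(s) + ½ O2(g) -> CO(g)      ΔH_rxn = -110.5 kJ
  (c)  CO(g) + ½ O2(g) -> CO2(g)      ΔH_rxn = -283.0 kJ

ΔH_rxn = -1127.0 kJ

(a) as written (C2H2(g) already on the reactant side): -1299.5 kJ
(b) as written (C(s) already on the reactant side): -110.5 kJ
(c) reversed: +283.0 kJ
Since enthalpy is a state function, ΔH_rxn = (-1299.5) + (-110.5) + (+283.0) = -1127.0 kJ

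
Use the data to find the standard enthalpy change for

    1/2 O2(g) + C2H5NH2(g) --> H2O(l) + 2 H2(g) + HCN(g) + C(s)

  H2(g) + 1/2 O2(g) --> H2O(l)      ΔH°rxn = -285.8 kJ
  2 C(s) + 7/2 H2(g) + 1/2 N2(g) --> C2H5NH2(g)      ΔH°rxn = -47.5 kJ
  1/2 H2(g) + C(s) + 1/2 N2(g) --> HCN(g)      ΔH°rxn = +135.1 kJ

ΔH°rxn = -103.2 kJ

equation 1 as written: -285.8 kJ
equation 2 reversed: +47.5 kJ
equation 3 as written: +135.1 kJ
Summing the manipulated equations, ΔH°rxn = (-285.8) + (+47.5) + (+135.1) = -103.2 kJ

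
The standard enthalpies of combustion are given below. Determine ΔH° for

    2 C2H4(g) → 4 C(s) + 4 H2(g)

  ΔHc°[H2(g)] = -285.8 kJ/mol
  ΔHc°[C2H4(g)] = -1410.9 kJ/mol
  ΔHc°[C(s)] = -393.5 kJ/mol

With combustion enthalpies, reactants minus products:
= [2·(-1410.9)] − [4·(-393.5) + 4·(-285.8)]
= -104.6 kJ/mol

ΔH° = -104.6 kJ/mol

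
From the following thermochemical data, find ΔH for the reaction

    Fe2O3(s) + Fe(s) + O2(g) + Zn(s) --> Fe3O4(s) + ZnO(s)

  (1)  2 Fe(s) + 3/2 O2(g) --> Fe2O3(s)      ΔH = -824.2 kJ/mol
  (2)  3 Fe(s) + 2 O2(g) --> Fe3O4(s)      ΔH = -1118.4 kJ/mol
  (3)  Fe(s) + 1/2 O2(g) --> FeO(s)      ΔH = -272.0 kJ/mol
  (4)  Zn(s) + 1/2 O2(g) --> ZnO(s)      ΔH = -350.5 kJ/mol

(1) reversed: +824.2 kJ/mol
(2) as written: -1118.4 kJ/mol
(3): not needed.
(4) as written: -350.5 kJ/mol
Summing the manipulated equations, ΔH = (+824.2) + (-1118.4) + (-350.5) = -644.7 kJ/mol

ΔH = -644.7 kJ/mol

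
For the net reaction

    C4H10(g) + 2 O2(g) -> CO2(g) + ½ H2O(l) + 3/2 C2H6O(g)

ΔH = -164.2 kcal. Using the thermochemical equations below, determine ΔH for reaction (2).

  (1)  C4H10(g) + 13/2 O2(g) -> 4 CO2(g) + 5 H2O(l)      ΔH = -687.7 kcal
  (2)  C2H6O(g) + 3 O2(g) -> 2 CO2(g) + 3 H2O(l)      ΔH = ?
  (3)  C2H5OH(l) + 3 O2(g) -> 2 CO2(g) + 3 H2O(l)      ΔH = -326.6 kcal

(1) as written: -687.7 kcal
(2) reversed and × 3/2: contributes −3/2·x
(3): not needed.
-164.2 = (-687.7) − 3/2·x
x = (-164.2 − (-687.7)) / (-3/2) = -349.0 kcal

ΔH = -349.0 kcal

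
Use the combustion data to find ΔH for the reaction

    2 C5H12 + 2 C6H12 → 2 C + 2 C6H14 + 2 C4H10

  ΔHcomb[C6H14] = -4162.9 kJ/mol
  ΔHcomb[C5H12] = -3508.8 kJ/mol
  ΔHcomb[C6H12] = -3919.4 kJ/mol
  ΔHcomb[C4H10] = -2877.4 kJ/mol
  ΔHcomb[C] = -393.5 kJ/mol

ΔH = 11.2 kJ/mol

With combustion enthalpies, reactants minus products:
= [2·(-3508.8) + 2·(-3919.4)] − [2·(-393.5) + 2·(-4162.9) + 2·(-2877.4)]
= 11.2 kJ/mol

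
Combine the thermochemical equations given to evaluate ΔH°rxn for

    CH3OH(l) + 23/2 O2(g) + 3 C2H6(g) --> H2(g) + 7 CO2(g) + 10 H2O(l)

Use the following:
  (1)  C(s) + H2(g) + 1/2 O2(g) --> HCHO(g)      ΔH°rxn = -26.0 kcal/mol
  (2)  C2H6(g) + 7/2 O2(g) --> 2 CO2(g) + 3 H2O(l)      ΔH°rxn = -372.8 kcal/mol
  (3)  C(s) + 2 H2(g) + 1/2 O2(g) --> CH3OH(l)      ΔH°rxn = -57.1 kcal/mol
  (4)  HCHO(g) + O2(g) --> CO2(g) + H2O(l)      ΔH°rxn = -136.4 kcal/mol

(1) as written: -26.0 kcal/mol
(2) × 3: (3)·(-372.8) = -1118.4 kcal/mol
(3) reversed: +57.1 kcal/mol
(4) as written: -136.4 kcal/mol
ΔH°rxn = (-26.0) + (-1118.4) + (+57.1) + (-136.4) = -1223.7 kcal/mol

ΔH°rxn = -1223.7 kcal/mol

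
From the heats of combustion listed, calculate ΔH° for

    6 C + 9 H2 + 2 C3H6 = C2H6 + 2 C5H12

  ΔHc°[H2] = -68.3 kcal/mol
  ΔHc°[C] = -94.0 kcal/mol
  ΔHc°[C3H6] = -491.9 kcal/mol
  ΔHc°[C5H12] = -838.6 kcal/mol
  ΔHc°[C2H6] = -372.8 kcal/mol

ΔH° = -112.5 kcal/mol

With combustion enthalpies, reactants minus products:
= [6·(-94.0) + 9·(-68.3) + 2·(-491.9)] − [1·(-372.8) + 2·(-838.6)]
= -112.5 kcal/mol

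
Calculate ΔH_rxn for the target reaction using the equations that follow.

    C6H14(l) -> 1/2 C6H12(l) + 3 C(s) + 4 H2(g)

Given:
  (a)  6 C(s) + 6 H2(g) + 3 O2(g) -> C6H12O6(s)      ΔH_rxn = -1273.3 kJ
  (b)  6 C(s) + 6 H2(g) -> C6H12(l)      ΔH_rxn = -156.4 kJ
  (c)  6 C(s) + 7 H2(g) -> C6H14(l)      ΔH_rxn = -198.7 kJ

ΔH_rxn = 120.5 kJ

(a): not needed (C6H12O6(s) appears nowhere else).
(b) × 1/2 (scale by 1/2 for the 1/2 C6H12(l)): (1/2)·(-156.4) = -78.2 kJ
(c) reversed (reverse to put C6H14(l) on the reactant side): +198.7 kJ
ΔH_rxn = (-78.2) + (+198.7) = 120.5 kJ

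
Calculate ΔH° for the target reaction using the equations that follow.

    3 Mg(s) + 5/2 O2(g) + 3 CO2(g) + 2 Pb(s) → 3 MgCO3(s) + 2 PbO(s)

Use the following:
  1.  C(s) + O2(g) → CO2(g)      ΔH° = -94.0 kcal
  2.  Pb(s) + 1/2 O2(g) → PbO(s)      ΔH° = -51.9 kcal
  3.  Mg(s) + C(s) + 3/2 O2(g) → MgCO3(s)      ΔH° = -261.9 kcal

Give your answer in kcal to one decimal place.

eq. 1 reversed and × 3 (CO2(g) must end up as a reactant; scale by 3 for the 3 CO2(g)): (-3)·(-94.0) = +282.0 kcal
eq. 2 × 2 (×2 to match 2 PbO(s) in the target): (2)·(-51.9) = -103.8 kcal
eq. 3 × 3 (×3 to match 3 MgCO3(s) in the target): (3)·(-261.9) = -785.7 kcal
Summing the manipulated equations, ΔH° = (-3)·(-94.0) + (2)·(-51.9) + (3)·(-261.9) = -607.5 kcal

ΔH° = -607.5 kcal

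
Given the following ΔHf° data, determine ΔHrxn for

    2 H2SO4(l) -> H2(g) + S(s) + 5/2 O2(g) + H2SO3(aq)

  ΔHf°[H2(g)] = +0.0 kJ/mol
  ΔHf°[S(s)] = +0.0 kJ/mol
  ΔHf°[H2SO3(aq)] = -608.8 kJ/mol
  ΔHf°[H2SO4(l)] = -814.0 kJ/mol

ΔHrxn = 1019.2 kJ/mol

ΔH°rxn = Σ nΔHf°(products) − Σ nΔHf°(reactants).
Products: 1·(+0.0) + 1·(+0.0) + 5/2·(+0.0) + 1·(-608.8) = -608.8
Reactants: 2·(-814.0) = -1628.0
ΔHrxn = (-608.8) − (-1628.0) = 1019.2 kJ/mol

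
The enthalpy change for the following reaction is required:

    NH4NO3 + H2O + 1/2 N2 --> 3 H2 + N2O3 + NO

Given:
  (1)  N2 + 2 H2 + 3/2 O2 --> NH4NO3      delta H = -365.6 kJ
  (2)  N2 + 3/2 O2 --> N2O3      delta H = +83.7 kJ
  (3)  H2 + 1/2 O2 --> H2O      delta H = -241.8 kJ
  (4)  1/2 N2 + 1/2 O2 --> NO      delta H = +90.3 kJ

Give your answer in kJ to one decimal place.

delta H = 781.4 kJ

(1) reversed: +365.6 kJ
(2) as written: +83.7 kJ
(3) reversed: +241.8 kJ
(4) as written: +90.3 kJ
Since enthalpy is a state function, delta H = (+365.6) + (+83.7) + (+241.8) + (+90.3) = 781.4 kJ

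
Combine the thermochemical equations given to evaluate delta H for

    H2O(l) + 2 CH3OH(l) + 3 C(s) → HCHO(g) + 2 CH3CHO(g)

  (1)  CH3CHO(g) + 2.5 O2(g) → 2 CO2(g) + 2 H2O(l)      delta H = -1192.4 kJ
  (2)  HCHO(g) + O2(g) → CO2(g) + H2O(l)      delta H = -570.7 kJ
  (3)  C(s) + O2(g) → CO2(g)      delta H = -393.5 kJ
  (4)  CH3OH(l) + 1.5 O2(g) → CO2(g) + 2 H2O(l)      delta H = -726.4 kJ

delta H = 322.2 kJ

(1) reversed and × 2: (-2)·(-1192.4) = +2384.8 kJ
(2) reversed: +570.7 kJ
(3) × 3: (3)·(-393.5) = -1180.5 kJ
(4) × 2: (2)·(-726.4) = -1452.8 kJ
delta H = (-2)·(-1192.4) + (-1)·(-570.7) + (3)·(-393.5) + (2)·(-726.4) = 322.2 kJ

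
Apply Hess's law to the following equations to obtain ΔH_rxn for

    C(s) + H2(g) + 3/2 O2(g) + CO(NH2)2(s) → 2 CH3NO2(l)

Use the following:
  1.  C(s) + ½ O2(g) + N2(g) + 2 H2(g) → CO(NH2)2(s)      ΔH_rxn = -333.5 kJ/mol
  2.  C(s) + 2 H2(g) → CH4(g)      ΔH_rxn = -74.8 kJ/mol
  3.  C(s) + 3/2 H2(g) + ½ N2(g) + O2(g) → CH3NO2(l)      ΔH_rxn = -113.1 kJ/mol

eq. 1 reversed (reverse to put CO(NH2)2(s) on the reactant side): +333.5 kJ/mol
eq. 2: not needed (CH4(g) appears nowhere else).
eq. 3 × 2 (scale by 2 for the 2 CH3NO2(l)): (2)·(-113.1) = -226.2 kJ/mol
ΔH_rxn = (+333.5) + (-226.2) = 107.3 kJ/mol

ΔH_rxn = 107.3 kJ/mol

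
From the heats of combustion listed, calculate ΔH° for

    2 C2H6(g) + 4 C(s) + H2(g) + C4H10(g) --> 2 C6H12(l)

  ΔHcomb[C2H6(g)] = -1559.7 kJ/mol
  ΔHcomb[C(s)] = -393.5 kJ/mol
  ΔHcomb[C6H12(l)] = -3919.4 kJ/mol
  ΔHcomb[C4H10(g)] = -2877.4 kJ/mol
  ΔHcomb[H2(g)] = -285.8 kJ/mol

ΔH° = -17.8 kJ/mol

With combustion enthalpies, reactants minus products:
= [2·(-1559.7) + 4·(-393.5) + 1·(-285.8) + 1·(-2877.4)] − [2·(-3919.4)]
= -17.8 kJ/mol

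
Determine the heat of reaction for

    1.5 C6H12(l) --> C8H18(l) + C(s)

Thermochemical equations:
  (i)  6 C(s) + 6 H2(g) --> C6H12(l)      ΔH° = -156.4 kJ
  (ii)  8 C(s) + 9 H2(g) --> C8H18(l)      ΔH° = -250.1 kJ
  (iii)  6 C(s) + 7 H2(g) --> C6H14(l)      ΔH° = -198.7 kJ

ΔH° = -15.5 kJ

(i) reversed and × 3/2 (C6H12(l) must end up as a reactant; ×3/2 to match 3/2 C6H12(l) in the target): (-3/2)·(-156.4) = +234.6 kJ
(ii) as written (C8H18(l) already on the product side): -250.1 kJ
(iii): not needed (C6H14(l) appears nowhere else).
Since enthalpy is a state function, ΔH° = (+234.6) + (-250.1) = -15.5 kJ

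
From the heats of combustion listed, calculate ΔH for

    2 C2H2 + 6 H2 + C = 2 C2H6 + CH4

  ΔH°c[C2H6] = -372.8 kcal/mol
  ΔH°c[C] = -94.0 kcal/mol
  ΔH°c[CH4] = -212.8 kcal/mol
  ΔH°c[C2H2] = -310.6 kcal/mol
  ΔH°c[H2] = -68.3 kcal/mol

With combustion enthalpies, reactants minus products:
= [2·(-310.6) + 6·(-68.3) + 1·(-94.0)] − [2·(-372.8) + 1·(-212.8)]
= -166.6 kcal/mol

ΔH = -166.6 kcal/mol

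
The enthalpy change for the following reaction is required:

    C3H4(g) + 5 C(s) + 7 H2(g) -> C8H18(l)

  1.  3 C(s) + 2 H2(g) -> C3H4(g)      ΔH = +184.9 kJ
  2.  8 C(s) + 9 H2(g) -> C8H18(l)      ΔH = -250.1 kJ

eq. 1 reversed (reverse to put C3H4(g) on the reactant side): -184.9 kJ
eq. 2 as written (C8H18(l) already on the product side): -250.1 kJ
ΔH = (-184.9) + (-250.1) = -435.0 kJ

ΔH = -435.0 kJ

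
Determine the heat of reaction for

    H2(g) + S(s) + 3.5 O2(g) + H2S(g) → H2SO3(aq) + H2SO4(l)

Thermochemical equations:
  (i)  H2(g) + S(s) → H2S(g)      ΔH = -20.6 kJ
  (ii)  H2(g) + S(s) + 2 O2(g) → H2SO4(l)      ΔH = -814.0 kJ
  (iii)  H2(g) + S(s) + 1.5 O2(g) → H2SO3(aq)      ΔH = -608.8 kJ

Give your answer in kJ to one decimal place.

ΔH = -1402.2 kJ

(i) reversed (reverse to put H2S(g) on the reactant side): +20.6 kJ
(ii) as written (H2SO4(l) already on the product side): -814.0 kJ
(iii) as written (H2SO3(aq) already on the product side): -608.8 kJ
ΔH = (+20.6) + (-814.0) + (-608.8) = -1402.2 kJ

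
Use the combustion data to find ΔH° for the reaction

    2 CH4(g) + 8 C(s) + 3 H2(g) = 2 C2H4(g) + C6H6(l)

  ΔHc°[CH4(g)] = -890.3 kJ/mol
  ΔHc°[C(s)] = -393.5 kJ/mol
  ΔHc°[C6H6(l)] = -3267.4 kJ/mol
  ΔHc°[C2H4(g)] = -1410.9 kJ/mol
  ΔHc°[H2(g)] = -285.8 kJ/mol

With combustion enthalpies, reactants minus products:
= [2·(-890.3) + 8·(-393.5) + 3·(-285.8)] − [2·(-1410.9) + 1·(-3267.4)]
= 303.2 kJ/mol

ΔH° = 303.2 kJ/mol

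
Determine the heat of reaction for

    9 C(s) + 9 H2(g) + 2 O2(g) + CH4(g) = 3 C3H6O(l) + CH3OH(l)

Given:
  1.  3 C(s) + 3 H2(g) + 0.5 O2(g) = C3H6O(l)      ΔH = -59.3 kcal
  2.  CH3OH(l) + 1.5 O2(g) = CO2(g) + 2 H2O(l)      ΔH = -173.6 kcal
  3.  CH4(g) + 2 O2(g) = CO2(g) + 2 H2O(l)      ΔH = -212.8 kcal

ΔH = -217.1 kcal

eq. 1 × 3 (scale by 3 for the 3 C3H6O(l)): (3)·(-59.3) = -177.9 kcal
eq. 2 reversed (CH3OH(l) must end up as a product): +173.6 kcal
eq. 3 as written (CH4(g) already on the reactant side): -212.8 kcal
By Hess's law, ΔH = (-177.9) + (+173.6) + (-212.8) = -217.1 kcal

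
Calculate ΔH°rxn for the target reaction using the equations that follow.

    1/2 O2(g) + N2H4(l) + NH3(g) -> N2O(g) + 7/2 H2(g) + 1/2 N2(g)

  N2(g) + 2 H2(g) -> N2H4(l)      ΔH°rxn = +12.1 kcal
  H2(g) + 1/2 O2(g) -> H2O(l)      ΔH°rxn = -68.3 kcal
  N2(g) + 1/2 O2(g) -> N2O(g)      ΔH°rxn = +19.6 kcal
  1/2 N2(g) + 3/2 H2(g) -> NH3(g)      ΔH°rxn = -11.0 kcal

ΔH°rxn = 18.5 kcal

equation 1 reversed: -12.1 kcal
equation 2: not needed.
equation 3 as written: +19.6 kcal
equation 4 reversed: +11.0 kcal
Summing the manipulated equations, ΔH°rxn = (-12.1) + (+19.6) + (+11.0) = 18.5 kcal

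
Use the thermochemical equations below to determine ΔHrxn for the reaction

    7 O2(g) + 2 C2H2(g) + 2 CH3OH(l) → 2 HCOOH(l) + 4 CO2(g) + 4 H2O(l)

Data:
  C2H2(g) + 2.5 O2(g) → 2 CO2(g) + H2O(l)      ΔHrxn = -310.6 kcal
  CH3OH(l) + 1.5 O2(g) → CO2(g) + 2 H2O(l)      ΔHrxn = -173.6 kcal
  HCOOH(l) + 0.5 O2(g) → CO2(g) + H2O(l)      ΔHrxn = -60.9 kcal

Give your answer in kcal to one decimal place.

equation 1 × 2 (scale by 2 for the 2 C2H2(g)): (2)·(-310.6) = -621.2 kcal
equation 2 × 2 (scale by 2 for the 2 CH3OH(l)): (2)·(-173.6) = -347.2 kcal
equation 3 reversed and × 2 (reverse to put HCOOH(l) on the product side; scale by 2 for the 2 HCOOH(l)): (-2)·(-60.9) = +121.8 kcal
Summing the manipulated equations, ΔHrxn = (2)·(-310.6) + (2)·(-173.6) + (-2)·(-60.9) = -846.6 kcal

ΔHrxn = -846.6 kcal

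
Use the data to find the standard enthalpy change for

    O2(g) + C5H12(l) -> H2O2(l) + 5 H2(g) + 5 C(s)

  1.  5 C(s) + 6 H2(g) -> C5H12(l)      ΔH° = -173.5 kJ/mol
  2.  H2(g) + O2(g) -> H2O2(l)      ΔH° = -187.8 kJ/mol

ΔH° = -14.3 kJ/mol

eq. 1 reversed (reverse to put C5H12(l) on the reactant side): +173.5 kJ/mol
eq. 2 as written (H2O2(l) already on the product side): -187.8 kJ/mol
ΔH° = (+173.5) + (-187.8) = -14.3 kJ/mol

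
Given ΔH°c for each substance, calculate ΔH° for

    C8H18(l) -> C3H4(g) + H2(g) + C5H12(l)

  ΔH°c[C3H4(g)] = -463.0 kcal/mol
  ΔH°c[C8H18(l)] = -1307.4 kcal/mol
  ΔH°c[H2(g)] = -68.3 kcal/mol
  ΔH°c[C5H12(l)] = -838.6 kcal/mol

ΔH° = 62.5 kcal/mol

Using ΔH = Σ nΔHc°(reactants) − Σ nΔHc°(products):
= [1·(-1307.4)] − [1·(-463.0) + 1·(-68.3) + 1·(-838.6)]
= 62.5 kcal/mol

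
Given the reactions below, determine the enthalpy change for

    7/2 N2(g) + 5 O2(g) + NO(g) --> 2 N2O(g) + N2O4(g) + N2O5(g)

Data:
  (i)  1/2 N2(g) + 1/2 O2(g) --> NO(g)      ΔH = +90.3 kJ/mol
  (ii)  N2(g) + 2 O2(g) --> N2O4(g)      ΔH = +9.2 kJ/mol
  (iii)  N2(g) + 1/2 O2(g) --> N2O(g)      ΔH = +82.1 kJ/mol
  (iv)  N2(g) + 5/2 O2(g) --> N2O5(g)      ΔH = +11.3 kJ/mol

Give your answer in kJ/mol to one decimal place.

(i) reversed: -90.3 kJ/mol
(ii) as written: +9.2 kJ/mol
(iii) × 2: (2)·(+82.1) = +164.2 kJ/mol
(iv) as written: +11.3 kJ/mol
ΔH = (-1)·(+90.3) + (1)·(+9.2) + (2)·(+82.1) + (1)·(+11.3) = 94.4 kJ/mol

ΔH = 94.4 kJ/mol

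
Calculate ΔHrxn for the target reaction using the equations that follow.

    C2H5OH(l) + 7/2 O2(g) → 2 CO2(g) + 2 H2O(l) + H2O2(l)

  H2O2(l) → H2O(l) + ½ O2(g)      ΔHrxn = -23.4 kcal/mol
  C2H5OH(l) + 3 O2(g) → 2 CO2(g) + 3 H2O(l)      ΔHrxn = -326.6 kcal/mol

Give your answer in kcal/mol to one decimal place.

ΔHrxn = -303.2 kcal/mol

equation 1 reversed (reverse to put H2O2(l) on the product side): +23.4 kcal/mol
equation 2 as written (C2H5OH(l) already on the reactant side): -326.6 kcal/mol
ΔHrxn = (-1)·(-23.4) + (1)·(-326.6) = -303.2 kcal/mol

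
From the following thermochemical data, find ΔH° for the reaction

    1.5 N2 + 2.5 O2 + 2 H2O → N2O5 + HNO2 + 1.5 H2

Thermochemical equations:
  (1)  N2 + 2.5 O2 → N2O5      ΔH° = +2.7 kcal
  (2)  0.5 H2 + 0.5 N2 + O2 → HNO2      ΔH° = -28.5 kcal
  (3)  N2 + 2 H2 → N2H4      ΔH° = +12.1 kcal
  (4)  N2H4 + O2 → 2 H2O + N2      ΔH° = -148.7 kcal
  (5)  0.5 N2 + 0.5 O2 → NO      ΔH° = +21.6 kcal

ΔH° = 110.8 kcal

(1) as written: +2.7 kcal
(2) as written: -28.5 kcal
(3) reversed: -12.1 kcal
(4) reversed: +148.7 kcal
(5): not needed.
ΔH° = (+2.7) + (-28.5) + (-12.1) + (+148.7) = 110.8 kcal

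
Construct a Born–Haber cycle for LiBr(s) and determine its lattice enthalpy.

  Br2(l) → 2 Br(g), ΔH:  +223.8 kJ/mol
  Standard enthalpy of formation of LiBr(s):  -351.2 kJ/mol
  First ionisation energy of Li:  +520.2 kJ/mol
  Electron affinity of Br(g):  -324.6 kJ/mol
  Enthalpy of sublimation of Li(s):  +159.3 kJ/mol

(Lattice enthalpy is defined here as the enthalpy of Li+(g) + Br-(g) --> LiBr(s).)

U = -818.0 kJ/mol

ΔHf° = 1·ΔHsub + 1·(ΣIE) + 1/2·D(Br2) + 1·EA + U
-351.2 = 1·(+159.3) + 1·(+520.2) + 1/2·(+223.8) + 1·(-324.6) + U
U = -351.2 − (+466.8) = -818.0 kJ/mol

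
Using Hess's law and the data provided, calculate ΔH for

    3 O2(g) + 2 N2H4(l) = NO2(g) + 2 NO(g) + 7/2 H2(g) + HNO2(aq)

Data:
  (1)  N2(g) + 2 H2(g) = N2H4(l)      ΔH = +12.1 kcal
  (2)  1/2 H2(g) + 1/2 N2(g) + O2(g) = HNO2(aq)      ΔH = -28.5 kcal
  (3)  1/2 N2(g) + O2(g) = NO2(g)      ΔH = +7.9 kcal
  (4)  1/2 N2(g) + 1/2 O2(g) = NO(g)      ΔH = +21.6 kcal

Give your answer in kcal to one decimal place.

ΔH = -1.6 kcal

(1) reversed and × 2 (reverse to put N2H4(l) on the reactant side; ×2 to match 2 N2H4(l) in the target): (-2)·(+12.1) = -24.2 kcal
(2) as written (HNO2(aq) already on the product side): -28.5 kcal
(3) as written (NO2(g) already on the product side): +7.9 kcal
(4) × 2 (scale by 2 for the 2 NO(g)): (2)·(+21.6) = +43.2 kcal
ΔH = (-2)·(+12.1) + (1)·(-28.5) + (1)·(+7.9) + (2)·(+21.6) = -1.6 kcal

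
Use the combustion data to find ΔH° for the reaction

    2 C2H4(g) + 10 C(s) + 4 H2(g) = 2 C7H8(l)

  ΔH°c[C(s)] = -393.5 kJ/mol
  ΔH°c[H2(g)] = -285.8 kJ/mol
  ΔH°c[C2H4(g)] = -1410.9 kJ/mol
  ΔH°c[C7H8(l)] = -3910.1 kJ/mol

ΔH° = -79.8 kJ/mol

Using ΔH = Σ nΔHc°(reactants) − Σ nΔHc°(products):
= [2·(-1410.9) + 10·(-393.5) + 4·(-285.8)] − [2·(-3910.1)]
= -79.8 kJ/mol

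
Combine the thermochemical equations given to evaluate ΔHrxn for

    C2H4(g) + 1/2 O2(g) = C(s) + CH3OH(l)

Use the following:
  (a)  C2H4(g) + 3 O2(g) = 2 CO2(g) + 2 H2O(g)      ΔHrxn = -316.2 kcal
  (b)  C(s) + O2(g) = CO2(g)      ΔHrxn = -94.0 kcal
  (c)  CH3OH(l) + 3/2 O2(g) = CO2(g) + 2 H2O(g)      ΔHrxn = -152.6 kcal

(a) as written (C2H4(g) already on the reactant side): -316.2 kcal
(b) reversed (C(s) must end up as a product): +94.0 kcal
(c) reversed (reverse to put CH3OH(l) on the product side): +152.6 kcal
Combining the equations, ΔHrxn = (1)·(-316.2) + (-1)·(-94.0) + (-1)·(-152.6) = -69.6 kcal

ΔHrxn = -69.6 kcal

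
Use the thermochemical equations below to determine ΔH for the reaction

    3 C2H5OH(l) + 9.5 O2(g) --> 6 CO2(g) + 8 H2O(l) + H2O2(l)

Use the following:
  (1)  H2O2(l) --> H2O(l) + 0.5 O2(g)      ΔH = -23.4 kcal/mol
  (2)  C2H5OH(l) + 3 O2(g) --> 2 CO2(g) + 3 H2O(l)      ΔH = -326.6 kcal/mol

(1) reversed (H2O2(l) must end up as a product): +23.4 kcal/mol
(2) × 3 (scale by 3 for the 3 C2H5OH(l)): (3)·(-326.6) = -979.8 kcal/mol
ΔH = (-1)·(-23.4) + (3)·(-326.6) = -956.4 kcal/mol

ΔH = -956.4 kcal/mol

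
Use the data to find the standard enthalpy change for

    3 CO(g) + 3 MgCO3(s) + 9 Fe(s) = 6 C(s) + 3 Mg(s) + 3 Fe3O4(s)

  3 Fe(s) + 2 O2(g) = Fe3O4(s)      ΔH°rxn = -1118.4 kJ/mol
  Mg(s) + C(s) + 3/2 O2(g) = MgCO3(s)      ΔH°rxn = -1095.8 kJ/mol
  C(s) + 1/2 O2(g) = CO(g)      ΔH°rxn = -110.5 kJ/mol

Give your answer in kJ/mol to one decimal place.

equation 1 × 3: (3)·(-1118.4) = -3355.2 kJ/mol
equation 2 reversed and × 3: (-3)·(-1095.8) = +3287.4 kJ/mol
equation 3 reversed and × 3: (-3)·(-110.5) = +331.5 kJ/mol
Combining the equations, ΔH°rxn = (-3355.2) + (+3287.4) + (+331.5) = 263.7 kJ/mol

ΔH°rxn = 263.7 kJ/mol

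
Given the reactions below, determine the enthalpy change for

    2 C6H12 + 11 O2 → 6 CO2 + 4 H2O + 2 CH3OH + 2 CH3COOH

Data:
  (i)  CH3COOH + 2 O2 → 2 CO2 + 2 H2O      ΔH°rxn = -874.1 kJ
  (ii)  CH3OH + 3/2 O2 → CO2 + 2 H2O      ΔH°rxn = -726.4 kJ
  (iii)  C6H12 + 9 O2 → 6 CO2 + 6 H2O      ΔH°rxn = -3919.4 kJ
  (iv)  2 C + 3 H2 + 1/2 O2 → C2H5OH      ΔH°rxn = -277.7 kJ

ΔH°rxn = -4637.8 kJ

(i) reversed and × 2 (CH3COOH must end up as a product; scale by 2 for the 2 CH3COOH): (-2)·(-874.1) = +1748.2 kJ
(ii) reversed and × 2 (reverse to put CH3OH on the product side; scale by 2 for the 2 CH3OH): (-2)·(-726.4) = +1452.8 kJ
(iii) × 2 (scale by 2 for the 2 C6H12): (2)·(-3919.4) = -7838.8 kJ
(iv): not needed (C2H5OH appears nowhere else).
ΔH°rxn = (-2)·(-874.1) + (-2)·(-726.4) + (2)·(-3919.4) = -4637.8 kJ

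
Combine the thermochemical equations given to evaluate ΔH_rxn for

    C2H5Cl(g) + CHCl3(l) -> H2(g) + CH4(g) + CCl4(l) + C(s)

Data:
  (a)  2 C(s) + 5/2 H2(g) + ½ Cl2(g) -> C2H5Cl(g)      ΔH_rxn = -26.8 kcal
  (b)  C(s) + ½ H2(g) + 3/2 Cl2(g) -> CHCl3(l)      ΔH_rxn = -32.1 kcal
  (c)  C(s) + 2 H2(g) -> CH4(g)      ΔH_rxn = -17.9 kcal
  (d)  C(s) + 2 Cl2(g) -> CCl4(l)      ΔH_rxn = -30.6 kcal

ΔH_rxn = 10.4 kcal

(a) reversed (reverse to put C2H5Cl(g) on the reactant side): +26.8 kcal
(b) reversed (CHCl3(l) must end up as a reactant): +32.1 kcal
(c) as written (CH4(g) already on the product side): -17.9 kcal
(d) as written (CCl4(l) already on the product side): -30.6 kcal
Combining the equations, ΔH_rxn = (+26.8) + (+32.1) + (-17.9) + (-30.6) = 10.4 kcal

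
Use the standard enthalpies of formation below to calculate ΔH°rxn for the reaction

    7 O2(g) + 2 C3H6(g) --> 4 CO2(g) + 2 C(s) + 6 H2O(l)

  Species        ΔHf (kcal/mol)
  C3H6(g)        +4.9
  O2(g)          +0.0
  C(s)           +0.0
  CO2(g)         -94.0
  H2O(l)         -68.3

ΔH°rxn = -795.6 kcal/mol

ΔH°rxn = Σ nΔHf°(products) − Σ nΔHf°(reactants).
Products: 4·(-94.0) + 2·(+0.0) + 6·(-68.3) = -785.8
Reactants: 7·(+0.0) + 2·(+4.9) = +9.8
ΔH°rxn = (-785.8) − (+9.8) = -795.6 kcal/mol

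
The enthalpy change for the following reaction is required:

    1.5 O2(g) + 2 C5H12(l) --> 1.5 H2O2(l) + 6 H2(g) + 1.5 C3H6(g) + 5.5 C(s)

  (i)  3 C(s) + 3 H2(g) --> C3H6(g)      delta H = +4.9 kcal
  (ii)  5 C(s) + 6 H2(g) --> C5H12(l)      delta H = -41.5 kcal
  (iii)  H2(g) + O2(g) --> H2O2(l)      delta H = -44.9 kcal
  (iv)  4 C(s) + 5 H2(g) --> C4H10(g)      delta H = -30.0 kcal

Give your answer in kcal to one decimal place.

(i) × 3/2: (3/2)·(+4.9) = +7.35 kcal
(ii) reversed and × 2: (-2)·(-41.5) = +83.0 kcal
(iii) × 3/2: (3/2)·(-44.9) = -67.35 kcal
(iv): not needed.
By Hess's law, delta H = (3/2)·(+4.9) + (-2)·(-41.5) + (3/2)·(-44.9) = 23.0 kcal

delta H = 23.0 kcal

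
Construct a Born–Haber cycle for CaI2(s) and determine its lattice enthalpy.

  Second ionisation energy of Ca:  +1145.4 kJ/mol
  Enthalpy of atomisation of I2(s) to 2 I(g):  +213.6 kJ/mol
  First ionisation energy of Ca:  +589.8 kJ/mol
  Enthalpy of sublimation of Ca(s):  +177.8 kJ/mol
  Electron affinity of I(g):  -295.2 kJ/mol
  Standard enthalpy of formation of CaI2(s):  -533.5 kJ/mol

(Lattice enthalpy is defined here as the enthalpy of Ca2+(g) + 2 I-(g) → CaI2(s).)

ΔHf° = 1·ΔHsub + 1·(ΣIE) + 1·D(I2) + 2·EA + U
-533.5 = 1·(+177.8) + 1·(+1735.2) + 1·(+213.6) + 2·(-295.2) + U
U = -533.5 − (+1536.2) = -2069.7 kJ/mol

U = -2069.7 kJ/mol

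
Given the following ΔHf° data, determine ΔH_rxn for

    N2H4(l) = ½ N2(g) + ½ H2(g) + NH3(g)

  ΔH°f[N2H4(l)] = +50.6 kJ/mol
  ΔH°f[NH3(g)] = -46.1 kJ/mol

ΔH°rxn = Σ nΔHf°(products) − Σ nΔHf°(reactants).
Products: 1/2·(+0.0) + 1/2·(+0.0) + 1·(-46.1) = -46.1
Reactants: 1·(+50.6) = +50.6
ΔH_rxn = (-46.1) − (+50.6) = -96.7 kJ/mol

ΔH_rxn = -96.7 kJ/mol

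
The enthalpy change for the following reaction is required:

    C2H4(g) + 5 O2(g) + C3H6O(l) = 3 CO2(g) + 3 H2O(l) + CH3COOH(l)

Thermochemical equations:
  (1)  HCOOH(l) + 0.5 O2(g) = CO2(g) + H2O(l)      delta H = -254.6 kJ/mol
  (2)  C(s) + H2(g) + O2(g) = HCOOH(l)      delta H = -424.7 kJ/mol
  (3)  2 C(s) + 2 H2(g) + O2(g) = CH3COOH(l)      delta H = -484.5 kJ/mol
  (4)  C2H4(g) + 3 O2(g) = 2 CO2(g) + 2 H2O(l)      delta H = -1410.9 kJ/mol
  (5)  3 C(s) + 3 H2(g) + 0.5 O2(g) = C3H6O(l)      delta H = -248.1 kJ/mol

delta H = -2326.6 kJ/mol

(1) as written: -254.6 kJ/mol
(2) as written: -424.7 kJ/mol
(3) as written: -484.5 kJ/mol
(4) as written: -1410.9 kJ/mol
(5) reversed: +248.1 kJ/mol
Summing the manipulated equations, delta H = (-254.6) + (-424.7) + (-484.5) + (-1410.9) + (+248.1) = -2326.6 kJ/mol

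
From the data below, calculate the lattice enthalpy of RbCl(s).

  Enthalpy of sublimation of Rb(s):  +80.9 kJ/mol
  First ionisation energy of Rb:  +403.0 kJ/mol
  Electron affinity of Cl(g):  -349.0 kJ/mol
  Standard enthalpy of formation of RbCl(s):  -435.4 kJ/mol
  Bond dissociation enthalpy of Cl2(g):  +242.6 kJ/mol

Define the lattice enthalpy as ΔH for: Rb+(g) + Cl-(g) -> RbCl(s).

U = -691.6 kJ/mol

ΔHf° = 1·ΔHsub + 1·(ΣIE) + 1/2·D(Cl2) + 1·EA + U
-435.4 = 1·(+80.9) + 1·(+403.0) + 1/2·(+242.6) + 1·(-349.0) + U
U = -435.4 − (+256.2) = -691.6 kJ/mol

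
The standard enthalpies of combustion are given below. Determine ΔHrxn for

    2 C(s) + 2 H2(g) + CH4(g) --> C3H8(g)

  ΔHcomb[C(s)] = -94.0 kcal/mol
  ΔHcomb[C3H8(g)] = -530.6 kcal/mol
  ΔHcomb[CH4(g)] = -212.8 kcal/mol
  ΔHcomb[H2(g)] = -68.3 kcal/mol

Using ΔH = Σ nΔHc°(reactants) − Σ nΔHc°(products):
= [2·(-94.0) + 2·(-68.3) + 1·(-212.8)] − [1·(-530.6)]
= -6.8 kcal/mol

ΔHrxn = -6.8 kcal/mol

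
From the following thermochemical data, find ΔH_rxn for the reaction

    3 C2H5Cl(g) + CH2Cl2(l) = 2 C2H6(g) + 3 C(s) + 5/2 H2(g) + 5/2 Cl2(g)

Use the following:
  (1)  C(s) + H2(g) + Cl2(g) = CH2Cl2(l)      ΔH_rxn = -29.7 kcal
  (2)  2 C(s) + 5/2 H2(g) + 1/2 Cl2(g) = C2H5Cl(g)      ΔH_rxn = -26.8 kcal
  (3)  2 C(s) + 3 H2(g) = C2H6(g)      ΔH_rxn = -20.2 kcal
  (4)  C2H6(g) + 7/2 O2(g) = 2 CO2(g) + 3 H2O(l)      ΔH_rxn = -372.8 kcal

ΔH_rxn = 69.7 kcal

(1) reversed: +29.7 kcal
(2) reversed and × 3: (-3)·(-26.8) = +80.4 kcal
(3) × 2: (2)·(-20.2) = -40.4 kcal
(4): not needed.
ΔH_rxn = (+29.7) + (+80.4) + (-40.4) = 69.7 kcal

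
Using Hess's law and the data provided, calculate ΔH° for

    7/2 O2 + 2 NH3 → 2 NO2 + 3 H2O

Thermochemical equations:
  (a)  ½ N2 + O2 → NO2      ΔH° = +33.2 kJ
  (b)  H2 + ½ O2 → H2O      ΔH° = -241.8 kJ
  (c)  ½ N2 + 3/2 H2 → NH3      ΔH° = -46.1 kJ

(a) × 2 (scale by 2 for the 2 NO2): (2)·(+33.2) = +66.4 kJ
(b) × 3 (×3 to match 3 H2O in the target): (3)·(-241.8) = -725.4 kJ
(c) reversed and × 2 (NH3 must end up as a reactant; scale by 2 for the 2 NH3): (-2)·(-46.1) = +92.2 kJ
Since enthalpy is a state function, ΔH° = (2)·(+33.2) + (3)·(-241.8) + (-2)·(-46.1) = -566.8 kJ

ΔH° = -566.8 kJ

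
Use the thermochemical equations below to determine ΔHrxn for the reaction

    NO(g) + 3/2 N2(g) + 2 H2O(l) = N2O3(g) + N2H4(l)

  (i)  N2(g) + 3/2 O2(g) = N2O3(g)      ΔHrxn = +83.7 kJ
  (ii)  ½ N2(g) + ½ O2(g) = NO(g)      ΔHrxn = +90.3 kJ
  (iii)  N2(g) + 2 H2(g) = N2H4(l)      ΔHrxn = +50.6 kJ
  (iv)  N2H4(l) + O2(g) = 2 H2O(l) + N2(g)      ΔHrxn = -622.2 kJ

(i) as written: +83.7 kJ
(ii) reversed: -90.3 kJ
(iii): not needed.
(iv) reversed: +622.2 kJ
Since enthalpy is a state function, ΔHrxn = (+83.7) + (-90.3) + (+622.2) = 615.6 kJ

ΔHrxn = 615.6 kJ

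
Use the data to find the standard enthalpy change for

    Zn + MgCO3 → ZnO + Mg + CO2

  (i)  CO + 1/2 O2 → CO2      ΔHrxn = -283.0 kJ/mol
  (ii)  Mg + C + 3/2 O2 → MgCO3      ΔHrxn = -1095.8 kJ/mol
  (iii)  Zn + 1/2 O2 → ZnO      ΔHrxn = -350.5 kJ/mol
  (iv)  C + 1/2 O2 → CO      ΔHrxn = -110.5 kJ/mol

(i) as written: -283.0 kJ/mol
(ii) reversed: +1095.8 kJ/mol
(iii) as written: -350.5 kJ/mol
(iv) as written: -110.5 kJ/mol
Combining the equations, ΔHrxn = (1)·(-283.0) + (-1)·(-1095.8) + (1)·(-350.5) + (1)·(-110.5) = 351.8 kJ/mol

ΔHrxn = 351.8 kJ/mol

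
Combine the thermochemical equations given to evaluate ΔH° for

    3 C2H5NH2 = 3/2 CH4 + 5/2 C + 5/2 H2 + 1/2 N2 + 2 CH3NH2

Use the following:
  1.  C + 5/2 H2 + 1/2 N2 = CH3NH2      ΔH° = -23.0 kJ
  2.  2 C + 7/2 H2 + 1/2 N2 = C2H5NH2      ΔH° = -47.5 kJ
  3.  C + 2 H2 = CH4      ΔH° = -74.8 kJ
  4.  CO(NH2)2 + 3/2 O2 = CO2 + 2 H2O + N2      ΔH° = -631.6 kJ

eq. 1 × 2 (scale by 2 for the 2 CH3NH2): (2)·(-23.0) = -46.0 kJ
eq. 2 reversed and × 3 (reverse to put C2H5NH2 on the reactant side; ×3 to match 3 C2H5NH2 in the target): (-3)·(-47.5) = +142.5 kJ
eq. 3 × 3/2 (scale by 3/2 for the 3/2 CH4): (3/2)·(-74.8) = -112.2 kJ
eq. 4: not needed (CO(NH2)2 appears nowhere else).
Combining the equations, ΔH° = (-46.0) + (+142.5) + (-112.2) = -15.7 kJ

ΔH° = -15.7 kJ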